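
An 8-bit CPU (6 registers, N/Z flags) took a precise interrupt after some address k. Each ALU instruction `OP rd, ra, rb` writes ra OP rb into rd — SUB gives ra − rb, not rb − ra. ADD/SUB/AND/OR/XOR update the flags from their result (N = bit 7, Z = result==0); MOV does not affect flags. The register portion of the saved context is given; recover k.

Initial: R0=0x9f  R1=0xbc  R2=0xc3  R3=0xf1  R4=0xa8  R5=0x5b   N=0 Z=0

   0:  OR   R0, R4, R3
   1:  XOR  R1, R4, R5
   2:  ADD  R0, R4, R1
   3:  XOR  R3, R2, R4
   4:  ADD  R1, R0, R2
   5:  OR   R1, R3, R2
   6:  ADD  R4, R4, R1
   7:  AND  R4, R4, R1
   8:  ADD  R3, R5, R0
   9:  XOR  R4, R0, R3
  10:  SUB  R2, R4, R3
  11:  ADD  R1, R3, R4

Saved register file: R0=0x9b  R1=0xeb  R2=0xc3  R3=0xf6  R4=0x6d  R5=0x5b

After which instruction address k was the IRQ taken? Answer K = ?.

K = 9

after  0: R0=0xf9 R1=0xbc R2=0xc3 R3=0xf1 R4=0xa8 R5=0x5b  N=1 Z=0
after  1: R0=0xf9 R1=0xf3 R2=0xc3 R3=0xf1 R4=0xa8 R5=0x5b  N=1 Z=0
after  2: R0=0x9b R1=0xf3 R2=0xc3 R3=0xf1 R4=0xa8 R5=0x5b  N=1 Z=0
after  3: R0=0x9b R1=0xf3 R2=0xc3 R3=0x6b R4=0xa8 R5=0x5b  N=0 Z=0
after  4: R0=0x9b R1=0x5e R2=0xc3 R3=0x6b R4=0xa8 R5=0x5b  N=0 Z=0
after  5: R0=0x9b R1=0xeb R2=0xc3 R3=0x6b R4=0xa8 R5=0x5b  N=1 Z=0
after  6: R0=0x9b R1=0xeb R2=0xc3 R3=0x6b R4=0x93 R5=0x5b  N=1 Z=0
after  7: R0=0x9b R1=0xeb R2=0xc3 R3=0x6b R4=0x83 R5=0x5b  N=1 Z=0
after  8: R0=0x9b R1=0xeb R2=0xc3 R3=0xf6 R4=0x83 R5=0x5b  N=1 Z=0
after  9: R0=0x9b R1=0xeb R2=0xc3 R3=0xf6 R4=0x6d R5=0x5b  N=0 Z=0
-- IRQ taken; context saved, return-PC = 10 --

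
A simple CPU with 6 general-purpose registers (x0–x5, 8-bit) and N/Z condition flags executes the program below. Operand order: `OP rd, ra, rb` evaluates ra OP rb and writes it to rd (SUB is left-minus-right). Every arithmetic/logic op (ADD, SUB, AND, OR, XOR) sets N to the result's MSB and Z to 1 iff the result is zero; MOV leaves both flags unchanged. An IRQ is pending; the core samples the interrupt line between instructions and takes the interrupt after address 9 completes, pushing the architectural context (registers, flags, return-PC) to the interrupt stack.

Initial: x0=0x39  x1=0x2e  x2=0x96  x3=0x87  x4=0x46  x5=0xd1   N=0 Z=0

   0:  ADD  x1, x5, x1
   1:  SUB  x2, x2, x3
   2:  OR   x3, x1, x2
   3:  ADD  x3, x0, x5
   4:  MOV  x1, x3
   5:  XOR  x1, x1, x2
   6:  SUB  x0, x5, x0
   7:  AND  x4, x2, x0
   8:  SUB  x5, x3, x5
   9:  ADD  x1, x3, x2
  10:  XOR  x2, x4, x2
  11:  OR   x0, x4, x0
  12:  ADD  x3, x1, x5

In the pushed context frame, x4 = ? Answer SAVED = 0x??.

after  0: x0=0x39 x1=0xff x2=0x96 x3=0x87 x4=0x46 x5=0xd1  N=1 Z=0
after  1: x0=0x39 x1=0xff x2=0x0f x3=0x87 x4=0x46 x5=0xd1  N=0 Z=0
after  2: x0=0x39 x1=0xff x2=0x0f x3=0xff x4=0x46 x5=0xd1  N=1 Z=0
after  3: x0=0x39 x1=0xff x2=0x0f x3=0x0a x4=0x46 x5=0xd1  N=0 Z=0
after  4: x0=0x39 x1=0x0a x2=0x0f x3=0x0a x4=0x46 x5=0xd1  N=0 Z=0
after  5: x0=0x39 x1=0x05 x2=0x0f x3=0x0a x4=0x46 x5=0xd1  N=0 Z=0
after  6: x0=0x98 x1=0x05 x2=0x0f x3=0x0a x4=0x46 x5=0xd1  N=1 Z=0
after  7: x0=0x98 x1=0x05 x2=0x0f x3=0x0a x4=0x08 x5=0xd1  N=0 Z=0
after  8: x0=0x98 x1=0x05 x2=0x0f x3=0x0a x4=0x08 x5=0x39  N=0 Z=0
after  9: x0=0x98 x1=0x19 x2=0x0f x3=0x0a x4=0x08 x5=0x39  N=0 Z=0
-- IRQ taken; context saved, return-PC = 10 --

SAVED = 0x08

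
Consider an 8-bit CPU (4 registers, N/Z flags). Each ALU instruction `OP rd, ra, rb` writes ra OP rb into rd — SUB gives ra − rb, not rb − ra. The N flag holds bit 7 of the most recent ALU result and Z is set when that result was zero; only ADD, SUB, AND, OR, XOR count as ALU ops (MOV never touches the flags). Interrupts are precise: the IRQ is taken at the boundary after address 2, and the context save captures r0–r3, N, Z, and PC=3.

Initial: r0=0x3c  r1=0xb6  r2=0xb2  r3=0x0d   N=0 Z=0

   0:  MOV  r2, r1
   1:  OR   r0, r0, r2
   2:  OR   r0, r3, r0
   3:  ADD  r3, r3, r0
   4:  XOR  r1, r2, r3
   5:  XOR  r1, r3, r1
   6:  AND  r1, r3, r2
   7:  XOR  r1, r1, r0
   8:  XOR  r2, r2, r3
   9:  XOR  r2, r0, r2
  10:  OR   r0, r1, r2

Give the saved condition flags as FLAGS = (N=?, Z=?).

after  0: r0=0x3c r1=0xb6 r2=0xb6 r3=0x0d  N=0 Z=0
after  1: r0=0xbe r1=0xb6 r2=0xb6 r3=0x0d  N=1 Z=0
after  2: r0=0xbf r1=0xb6 r2=0xb6 r3=0x0d  N=1 Z=0
-- IRQ taken; context saved, return-PC = 3 --

FLAGS = (N=1, Z=0)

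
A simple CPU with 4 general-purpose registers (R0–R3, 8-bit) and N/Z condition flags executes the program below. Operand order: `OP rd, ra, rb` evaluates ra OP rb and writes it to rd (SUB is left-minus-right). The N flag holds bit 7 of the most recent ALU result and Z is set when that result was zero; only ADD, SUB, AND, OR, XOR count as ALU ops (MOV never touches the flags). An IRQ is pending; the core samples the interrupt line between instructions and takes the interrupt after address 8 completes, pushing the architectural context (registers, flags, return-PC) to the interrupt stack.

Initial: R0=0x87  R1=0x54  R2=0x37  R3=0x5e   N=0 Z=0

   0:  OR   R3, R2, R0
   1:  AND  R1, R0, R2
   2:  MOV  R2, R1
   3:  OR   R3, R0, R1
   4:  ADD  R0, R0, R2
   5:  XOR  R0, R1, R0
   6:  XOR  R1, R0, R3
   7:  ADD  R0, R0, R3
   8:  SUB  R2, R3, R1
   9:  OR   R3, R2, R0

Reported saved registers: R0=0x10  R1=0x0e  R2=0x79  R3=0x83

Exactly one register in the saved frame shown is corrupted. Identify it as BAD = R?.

after  0: R0=0x87 R1=0x54 R2=0x37 R3=0xb7  N=1 Z=0
after  1: R0=0x87 R1=0x07 R2=0x37 R3=0xb7  N=0 Z=0
after  2: R0=0x87 R1=0x07 R2=0x07 R3=0xb7  N=0 Z=0
after  3: R0=0x87 R1=0x07 R2=0x07 R3=0x87  N=1 Z=0
after  4: R0=0x8e R1=0x07 R2=0x07 R3=0x87  N=1 Z=0
after  5: R0=0x89 R1=0x07 R2=0x07 R3=0x87  N=1 Z=0
after  6: R0=0x89 R1=0x0e R2=0x07 R3=0x87  N=0 Z=0
after  7: R0=0x10 R1=0x0e R2=0x07 R3=0x87  N=0 Z=0
after  8: R0=0x10 R1=0x0e R2=0x79 R3=0x87  N=0 Z=0
-- IRQ taken; context saved, return-PC = 9 --
mismatch: R3: reported 0x83 vs actual 0x87

BAD = R3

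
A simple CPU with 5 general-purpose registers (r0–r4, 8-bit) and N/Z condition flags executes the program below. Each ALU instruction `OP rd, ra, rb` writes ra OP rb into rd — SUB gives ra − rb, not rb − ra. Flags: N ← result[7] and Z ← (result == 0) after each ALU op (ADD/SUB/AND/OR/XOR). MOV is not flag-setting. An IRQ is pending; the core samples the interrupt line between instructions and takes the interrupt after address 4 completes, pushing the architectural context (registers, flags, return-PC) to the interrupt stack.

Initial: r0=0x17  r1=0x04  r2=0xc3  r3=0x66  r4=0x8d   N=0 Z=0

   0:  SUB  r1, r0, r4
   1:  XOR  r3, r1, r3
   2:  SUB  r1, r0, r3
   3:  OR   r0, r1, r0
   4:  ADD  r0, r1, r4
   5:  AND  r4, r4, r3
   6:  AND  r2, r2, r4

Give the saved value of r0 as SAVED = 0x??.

after  0: r0=0x17 r1=0x8a r2=0xc3 r3=0x66 r4=0x8d  N=1 Z=0
after  1: r0=0x17 r1=0x8a r2=0xc3 r3=0xec r4=0x8d  N=1 Z=0
after  2: r0=0x17 r1=0x2b r2=0xc3 r3=0xec r4=0x8d  N=0 Z=0
after  3: r0=0x3f r1=0x2b r2=0xc3 r3=0xec r4=0x8d  N=0 Z=0
after  4: r0=0xb8 r1=0x2b r2=0xc3 r3=0xec r4=0x8d  N=1 Z=0
-- IRQ taken; context saved, return-PC = 5 --

SAVED = 0xb8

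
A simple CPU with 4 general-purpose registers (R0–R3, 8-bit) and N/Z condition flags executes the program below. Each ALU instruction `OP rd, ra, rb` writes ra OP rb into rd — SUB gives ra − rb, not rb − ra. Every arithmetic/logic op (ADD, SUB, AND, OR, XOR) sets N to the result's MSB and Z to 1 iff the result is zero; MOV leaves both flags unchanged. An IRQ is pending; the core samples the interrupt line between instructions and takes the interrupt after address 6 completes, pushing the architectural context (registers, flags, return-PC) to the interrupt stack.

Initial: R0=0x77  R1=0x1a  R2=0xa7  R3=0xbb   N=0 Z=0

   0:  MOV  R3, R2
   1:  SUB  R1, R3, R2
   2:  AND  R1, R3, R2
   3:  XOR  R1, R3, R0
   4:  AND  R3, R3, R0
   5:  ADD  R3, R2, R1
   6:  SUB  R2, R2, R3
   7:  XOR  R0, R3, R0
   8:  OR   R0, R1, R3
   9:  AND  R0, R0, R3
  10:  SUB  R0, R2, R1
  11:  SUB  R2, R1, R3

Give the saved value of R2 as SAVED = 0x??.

after  0: R0=0x77 R1=0x1a R2=0xa7 R3=0xa7  N=0 Z=0
after  1: R0=0x77 R1=0x00 R2=0xa7 R3=0xa7  N=0 Z=1
after  2: R0=0x77 R1=0xa7 R2=0xa7 R3=0xa7  N=1 Z=0
after  3: R0=0x77 R1=0xd0 R2=0xa7 R3=0xa7  N=1 Z=0
after  4: R0=0x77 R1=0xd0 R2=0xa7 R3=0x27  N=0 Z=0
after  5: R0=0x77 R1=0xd0 R2=0xa7 R3=0x77  N=0 Z=0
after  6: R0=0x77 R1=0xd0 R2=0x30 R3=0x77  N=0 Z=0
-- IRQ taken; context saved, return-PC = 7 --

SAVED = 0x30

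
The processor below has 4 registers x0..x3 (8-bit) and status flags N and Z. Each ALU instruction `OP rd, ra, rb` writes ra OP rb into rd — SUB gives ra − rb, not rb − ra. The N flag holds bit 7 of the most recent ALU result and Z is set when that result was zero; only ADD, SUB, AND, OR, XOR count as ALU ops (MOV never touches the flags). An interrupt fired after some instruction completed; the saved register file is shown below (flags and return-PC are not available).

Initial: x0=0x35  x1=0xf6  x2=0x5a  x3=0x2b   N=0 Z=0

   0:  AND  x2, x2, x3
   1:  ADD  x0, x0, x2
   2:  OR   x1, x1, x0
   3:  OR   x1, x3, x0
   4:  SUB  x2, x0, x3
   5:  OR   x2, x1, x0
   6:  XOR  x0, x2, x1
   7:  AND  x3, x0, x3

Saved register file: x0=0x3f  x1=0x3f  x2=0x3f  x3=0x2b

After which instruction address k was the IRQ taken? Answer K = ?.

after  0: x0=0x35 x1=0xf6 x2=0x0a x3=0x2b  N=0 Z=0
after  1: x0=0x3f x1=0xf6 x2=0x0a x3=0x2b  N=0 Z=0
after  2: x0=0x3f x1=0xff x2=0x0a x3=0x2b  N=1 Z=0
after  3: x0=0x3f x1=0x3f x2=0x0a x3=0x2b  N=0 Z=0
after  4: x0=0x3f x1=0x3f x2=0x14 x3=0x2b  N=0 Z=0
after  5: x0=0x3f x1=0x3f x2=0x3f x3=0x2b  N=0 Z=0
-- IRQ taken; context saved, return-PC = 6 --

K = 5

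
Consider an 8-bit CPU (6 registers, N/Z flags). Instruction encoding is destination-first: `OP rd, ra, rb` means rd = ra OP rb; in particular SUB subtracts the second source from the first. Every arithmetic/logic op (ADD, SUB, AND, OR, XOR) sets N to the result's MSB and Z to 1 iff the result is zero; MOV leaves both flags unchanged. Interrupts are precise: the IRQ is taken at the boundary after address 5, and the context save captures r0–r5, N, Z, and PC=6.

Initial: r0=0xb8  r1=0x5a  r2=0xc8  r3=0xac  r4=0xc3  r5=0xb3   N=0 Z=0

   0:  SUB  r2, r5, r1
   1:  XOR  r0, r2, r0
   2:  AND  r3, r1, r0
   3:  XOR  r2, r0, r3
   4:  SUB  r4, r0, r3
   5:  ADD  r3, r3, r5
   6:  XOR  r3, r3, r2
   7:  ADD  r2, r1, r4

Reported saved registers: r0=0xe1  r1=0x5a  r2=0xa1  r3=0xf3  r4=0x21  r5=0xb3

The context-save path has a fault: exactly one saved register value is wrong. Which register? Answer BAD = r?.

after  0: r0=0xb8 r1=0x5a r2=0x59 r3=0xac r4=0xc3 r5=0xb3  N=0 Z=0
after  1: r0=0xe1 r1=0x5a r2=0x59 r3=0xac r4=0xc3 r5=0xb3  N=1 Z=0
after  2: r0=0xe1 r1=0x5a r2=0x59 r3=0x40 r4=0xc3 r5=0xb3  N=0 Z=0
after  3: r0=0xe1 r1=0x5a r2=0xa1 r3=0x40 r4=0xc3 r5=0xb3  N=1 Z=0
after  4: r0=0xe1 r1=0x5a r2=0xa1 r3=0x40 r4=0xa1 r5=0xb3  N=1 Z=0
after  5: r0=0xe1 r1=0x5a r2=0xa1 r3=0xf3 r4=0xa1 r5=0xb3  N=1 Z=0
-- IRQ taken; context saved, return-PC = 6 --
mismatch: r4: reported 0x21 vs actual 0xa1

BAD = r4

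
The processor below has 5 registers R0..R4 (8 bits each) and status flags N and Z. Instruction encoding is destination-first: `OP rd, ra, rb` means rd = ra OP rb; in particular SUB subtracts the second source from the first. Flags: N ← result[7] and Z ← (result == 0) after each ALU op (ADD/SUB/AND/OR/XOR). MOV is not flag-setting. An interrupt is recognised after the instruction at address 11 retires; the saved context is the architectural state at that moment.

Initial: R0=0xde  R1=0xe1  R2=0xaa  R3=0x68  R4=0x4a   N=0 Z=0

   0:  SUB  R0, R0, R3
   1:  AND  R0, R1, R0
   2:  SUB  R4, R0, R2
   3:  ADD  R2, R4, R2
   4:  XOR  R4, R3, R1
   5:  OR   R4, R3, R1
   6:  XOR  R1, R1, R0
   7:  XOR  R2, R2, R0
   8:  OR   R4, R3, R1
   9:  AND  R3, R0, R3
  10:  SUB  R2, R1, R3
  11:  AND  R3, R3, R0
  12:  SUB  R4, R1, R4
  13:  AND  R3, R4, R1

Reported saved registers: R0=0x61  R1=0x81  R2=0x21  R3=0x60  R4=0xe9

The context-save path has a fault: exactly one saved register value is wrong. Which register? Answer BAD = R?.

after  0: R0=0x76 R1=0xe1 R2=0xaa R3=0x68 R4=0x4a  N=0 Z=0
after  1: R0=0x60 R1=0xe1 R2=0xaa R3=0x68 R4=0x4a  N=0 Z=0
after  2: R0=0x60 R1=0xe1 R2=0xaa R3=0x68 R4=0xb6  N=1 Z=0
after  3: R0=0x60 R1=0xe1 R2=0x60 R3=0x68 R4=0xb6  N=0 Z=0
after  4: R0=0x60 R1=0xe1 R2=0x60 R3=0x68 R4=0x89  N=1 Z=0
after  5: R0=0x60 R1=0xe1 R2=0x60 R3=0x68 R4=0xe9  N=1 Z=0
after  6: R0=0x60 R1=0x81 R2=0x60 R3=0x68 R4=0xe9  N=1 Z=0
after  7: R0=0x60 R1=0x81 R2=0x00 R3=0x68 R4=0xe9  N=0 Z=1
after  8: R0=0x60 R1=0x81 R2=0x00 R3=0x68 R4=0xe9  N=1 Z=0
after  9: R0=0x60 R1=0x81 R2=0x00 R3=0x60 R4=0xe9  N=0 Z=0
after 10: R0=0x60 R1=0x81 R2=0x21 R3=0x60 R4=0xe9  N=0 Z=0
after 11: R0=0x60 R1=0x81 R2=0x21 R3=0x60 R4=0xe9  N=0 Z=0
-- IRQ taken; context saved, return-PC = 12 --
mismatch: R0: reported 0x61 vs actual 0x60

BAD = R0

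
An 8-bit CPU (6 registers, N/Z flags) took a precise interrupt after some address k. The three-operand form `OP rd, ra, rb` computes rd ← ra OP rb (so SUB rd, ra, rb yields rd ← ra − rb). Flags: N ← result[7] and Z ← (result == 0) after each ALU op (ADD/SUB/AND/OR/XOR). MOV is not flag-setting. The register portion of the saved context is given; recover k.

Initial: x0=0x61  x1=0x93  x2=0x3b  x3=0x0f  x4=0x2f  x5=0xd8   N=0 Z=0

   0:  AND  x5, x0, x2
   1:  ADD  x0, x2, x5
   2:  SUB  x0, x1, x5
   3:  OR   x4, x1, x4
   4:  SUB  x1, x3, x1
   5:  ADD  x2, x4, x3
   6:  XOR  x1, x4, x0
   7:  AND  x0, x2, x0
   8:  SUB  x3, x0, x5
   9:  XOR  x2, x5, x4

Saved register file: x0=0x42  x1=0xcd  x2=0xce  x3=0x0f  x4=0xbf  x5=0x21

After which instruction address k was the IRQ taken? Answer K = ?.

after  0: x0=0x61 x1=0x93 x2=0x3b x3=0x0f x4=0x2f x5=0x21  N=0 Z=0
after  1: x0=0x5c x1=0x93 x2=0x3b x3=0x0f x4=0x2f x5=0x21  N=0 Z=0
after  2: x0=0x72 x1=0x93 x2=0x3b x3=0x0f x4=0x2f x5=0x21  N=0 Z=0
after  3: x0=0x72 x1=0x93 x2=0x3b x3=0x0f x4=0xbf x5=0x21  N=1 Z=0
after  4: x0=0x72 x1=0x7c x2=0x3b x3=0x0f x4=0xbf x5=0x21  N=0 Z=0
after  5: x0=0x72 x1=0x7c x2=0xce x3=0x0f x4=0xbf x5=0x21  N=1 Z=0
after  6: x0=0x72 x1=0xcd x2=0xce x3=0x0f x4=0xbf x5=0x21  N=1 Z=0
after  7: x0=0x42 x1=0xcd x2=0xce x3=0x0f x4=0xbf x5=0x21  N=0 Z=0
-- IRQ taken; context saved, return-PC = 8 --

K = 7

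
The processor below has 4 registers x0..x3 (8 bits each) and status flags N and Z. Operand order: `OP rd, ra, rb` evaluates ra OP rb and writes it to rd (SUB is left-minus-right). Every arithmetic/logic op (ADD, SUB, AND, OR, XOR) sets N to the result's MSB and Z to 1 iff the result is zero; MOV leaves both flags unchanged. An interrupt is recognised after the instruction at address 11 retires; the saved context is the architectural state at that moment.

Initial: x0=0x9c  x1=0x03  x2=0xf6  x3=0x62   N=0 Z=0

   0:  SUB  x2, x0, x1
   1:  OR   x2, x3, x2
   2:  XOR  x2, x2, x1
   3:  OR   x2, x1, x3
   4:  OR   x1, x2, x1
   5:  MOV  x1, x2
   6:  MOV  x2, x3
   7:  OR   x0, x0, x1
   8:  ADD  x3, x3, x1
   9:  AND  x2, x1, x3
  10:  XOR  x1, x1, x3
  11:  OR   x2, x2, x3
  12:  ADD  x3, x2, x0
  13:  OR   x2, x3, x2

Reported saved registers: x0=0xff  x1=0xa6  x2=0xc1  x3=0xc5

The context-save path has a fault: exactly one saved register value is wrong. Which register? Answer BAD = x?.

after  0: x0=0x9c x1=0x03 x2=0x99 x3=0x62  N=1 Z=0
after  1: x0=0x9c x1=0x03 x2=0xfb x3=0x62  N=1 Z=0
after  2: x0=0x9c x1=0x03 x2=0xf8 x3=0x62  N=1 Z=0
after  3: x0=0x9c x1=0x03 x2=0x63 x3=0x62  N=0 Z=0
after  4: x0=0x9c x1=0x63 x2=0x63 x3=0x62  N=0 Z=0
after  5: x0=0x9c x1=0x63 x2=0x63 x3=0x62  N=0 Z=0
after  6: x0=0x9c x1=0x63 x2=0x62 x3=0x62  N=0 Z=0
after  7: x0=0xff x1=0x63 x2=0x62 x3=0x62  N=1 Z=0
after  8: x0=0xff x1=0x63 x2=0x62 x3=0xc5  N=1 Z=0
after  9: x0=0xff x1=0x63 x2=0x41 x3=0xc5  N=0 Z=0
after 10: x0=0xff x1=0xa6 x2=0x41 x3=0xc5  N=1 Z=0
after 11: x0=0xff x1=0xa6 x2=0xc5 x3=0xc5  N=1 Z=0
-- IRQ taken; context saved, return-PC = 12 --
mismatch: x2: reported 0xc1 vs actual 0xc5

BAD = x2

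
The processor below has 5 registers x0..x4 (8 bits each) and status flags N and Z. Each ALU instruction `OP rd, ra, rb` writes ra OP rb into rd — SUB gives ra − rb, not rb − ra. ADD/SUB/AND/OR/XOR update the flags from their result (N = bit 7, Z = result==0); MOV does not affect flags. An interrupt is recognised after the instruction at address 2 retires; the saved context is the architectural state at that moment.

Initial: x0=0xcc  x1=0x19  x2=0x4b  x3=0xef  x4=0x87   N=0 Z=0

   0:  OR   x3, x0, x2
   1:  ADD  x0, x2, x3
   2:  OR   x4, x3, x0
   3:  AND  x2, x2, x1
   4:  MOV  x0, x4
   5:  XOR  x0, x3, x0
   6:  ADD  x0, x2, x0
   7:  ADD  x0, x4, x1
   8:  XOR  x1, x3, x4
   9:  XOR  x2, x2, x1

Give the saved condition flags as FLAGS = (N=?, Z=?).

after  0: x0=0xcc x1=0x19 x2=0x4b x3=0xcf x4=0x87  N=1 Z=0
after  1: x0=0x1a x1=0x19 x2=0x4b x3=0xcf x4=0x87  N=0 Z=0
after  2: x0=0x1a x1=0x19 x2=0x4b x3=0xcf x4=0xdf  N=1 Z=0
-- IRQ taken; context saved, return-PC = 3 --

FLAGS = (N=1, Z=0)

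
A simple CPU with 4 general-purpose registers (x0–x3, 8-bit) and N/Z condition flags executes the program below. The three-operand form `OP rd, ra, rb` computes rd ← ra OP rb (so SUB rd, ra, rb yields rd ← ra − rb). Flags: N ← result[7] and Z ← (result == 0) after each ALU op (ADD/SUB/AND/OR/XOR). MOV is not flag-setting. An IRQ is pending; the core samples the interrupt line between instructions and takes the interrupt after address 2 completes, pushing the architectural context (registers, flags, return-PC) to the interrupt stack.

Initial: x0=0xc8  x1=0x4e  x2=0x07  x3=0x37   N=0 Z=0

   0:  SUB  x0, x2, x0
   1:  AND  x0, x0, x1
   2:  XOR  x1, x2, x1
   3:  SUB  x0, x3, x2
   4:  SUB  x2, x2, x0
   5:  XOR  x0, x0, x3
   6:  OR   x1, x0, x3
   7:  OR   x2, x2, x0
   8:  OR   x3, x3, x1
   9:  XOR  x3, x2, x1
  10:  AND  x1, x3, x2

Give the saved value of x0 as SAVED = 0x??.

SAVED = 0x0e

after  0: x0=0x3f x1=0x4e x2=0x07 x3=0x37  N=0 Z=0
after  1: x0=0x0e x1=0x4e x2=0x07 x3=0x37  N=0 Z=0
after  2: x0=0x0e x1=0x49 x2=0x07 x3=0x37  N=0 Z=0
-- IRQ taken; context saved, return-PC = 3 --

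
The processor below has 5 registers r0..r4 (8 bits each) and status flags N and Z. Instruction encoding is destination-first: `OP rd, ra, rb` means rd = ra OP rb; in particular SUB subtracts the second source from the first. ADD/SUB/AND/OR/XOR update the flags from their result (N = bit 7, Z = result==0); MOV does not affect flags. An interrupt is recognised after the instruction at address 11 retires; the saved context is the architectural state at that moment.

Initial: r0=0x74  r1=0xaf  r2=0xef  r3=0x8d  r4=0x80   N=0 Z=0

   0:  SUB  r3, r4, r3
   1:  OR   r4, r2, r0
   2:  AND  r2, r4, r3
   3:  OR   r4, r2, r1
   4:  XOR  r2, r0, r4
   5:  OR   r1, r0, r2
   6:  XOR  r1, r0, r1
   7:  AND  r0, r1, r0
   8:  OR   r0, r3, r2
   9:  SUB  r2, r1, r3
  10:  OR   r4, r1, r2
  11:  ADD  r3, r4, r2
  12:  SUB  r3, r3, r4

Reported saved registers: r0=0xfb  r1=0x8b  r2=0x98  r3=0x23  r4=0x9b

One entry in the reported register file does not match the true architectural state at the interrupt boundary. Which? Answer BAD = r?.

BAD = r3

after  0: r0=0x74 r1=0xaf r2=0xef r3=0xf3 r4=0x80  N=1 Z=0
after  1: r0=0x74 r1=0xaf r2=0xef r3=0xf3 r4=0xff  N=1 Z=0
after  2: r0=0x74 r1=0xaf r2=0xf3 r3=0xf3 r4=0xff  N=1 Z=0
after  3: r0=0x74 r1=0xaf r2=0xf3 r3=0xf3 r4=0xff  N=1 Z=0
after  4: r0=0x74 r1=0xaf r2=0x8b r3=0xf3 r4=0xff  N=1 Z=0
after  5: r0=0x74 r1=0xff r2=0x8b r3=0xf3 r4=0xff  N=1 Z=0
after  6: r0=0x74 r1=0x8b r2=0x8b r3=0xf3 r4=0xff  N=1 Z=0
after  7: r0=0x00 r1=0x8b r2=0x8b r3=0xf3 r4=0xff  N=0 Z=1
after  8: r0=0xfb r1=0x8b r2=0x8b r3=0xf3 r4=0xff  N=1 Z=0
after  9: r0=0xfb r1=0x8b r2=0x98 r3=0xf3 r4=0xff  N=1 Z=0
after 10: r0=0xfb r1=0x8b r2=0x98 r3=0xf3 r4=0x9b  N=1 Z=0
after 11: r0=0xfb r1=0x8b r2=0x98 r3=0x33 r4=0x9b  N=0 Z=0
-- IRQ taken; context saved, return-PC = 12 --
mismatch: r3: reported 0x23 vs actual 0x33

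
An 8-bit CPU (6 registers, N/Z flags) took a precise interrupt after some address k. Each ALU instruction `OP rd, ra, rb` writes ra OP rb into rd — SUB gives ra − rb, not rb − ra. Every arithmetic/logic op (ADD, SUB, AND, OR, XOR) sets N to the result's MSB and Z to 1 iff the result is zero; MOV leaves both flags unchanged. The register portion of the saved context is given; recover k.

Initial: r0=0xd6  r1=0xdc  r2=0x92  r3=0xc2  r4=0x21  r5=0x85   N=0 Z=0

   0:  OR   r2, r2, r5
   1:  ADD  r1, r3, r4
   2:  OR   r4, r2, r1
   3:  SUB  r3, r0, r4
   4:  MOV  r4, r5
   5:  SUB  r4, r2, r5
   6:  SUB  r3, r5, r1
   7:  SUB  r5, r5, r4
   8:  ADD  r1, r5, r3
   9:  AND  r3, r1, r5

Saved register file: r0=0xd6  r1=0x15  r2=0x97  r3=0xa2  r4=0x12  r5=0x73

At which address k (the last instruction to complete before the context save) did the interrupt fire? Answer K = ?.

after  0: r0=0xd6 r1=0xdc r2=0x97 r3=0xc2 r4=0x21 r5=0x85  N=1 Z=0
after  1: r0=0xd6 r1=0xe3 r2=0x97 r3=0xc2 r4=0x21 r5=0x85  N=1 Z=0
after  2: r0=0xd6 r1=0xe3 r2=0x97 r3=0xc2 r4=0xf7 r5=0x85  N=1 Z=0
after  3: r0=0xd6 r1=0xe3 r2=0x97 r3=0xdf r4=0xf7 r5=0x85  N=1 Z=0
after  4: r0=0xd6 r1=0xe3 r2=0x97 r3=0xdf r4=0x85 r5=0x85  N=1 Z=0
after  5: r0=0xd6 r1=0xe3 r2=0x97 r3=0xdf r4=0x12 r5=0x85  N=0 Z=0
after  6: r0=0xd6 r1=0xe3 r2=0x97 r3=0xa2 r4=0x12 r5=0x85  N=1 Z=0
after  7: r0=0xd6 r1=0xe3 r2=0x97 r3=0xa2 r4=0x12 r5=0x73  N=0 Z=0
after  8: r0=0xd6 r1=0x15 r2=0x97 r3=0xa2 r4=0x12 r5=0x73  N=0 Z=0
-- IRQ taken; context saved, return-PC = 9 --

K = 8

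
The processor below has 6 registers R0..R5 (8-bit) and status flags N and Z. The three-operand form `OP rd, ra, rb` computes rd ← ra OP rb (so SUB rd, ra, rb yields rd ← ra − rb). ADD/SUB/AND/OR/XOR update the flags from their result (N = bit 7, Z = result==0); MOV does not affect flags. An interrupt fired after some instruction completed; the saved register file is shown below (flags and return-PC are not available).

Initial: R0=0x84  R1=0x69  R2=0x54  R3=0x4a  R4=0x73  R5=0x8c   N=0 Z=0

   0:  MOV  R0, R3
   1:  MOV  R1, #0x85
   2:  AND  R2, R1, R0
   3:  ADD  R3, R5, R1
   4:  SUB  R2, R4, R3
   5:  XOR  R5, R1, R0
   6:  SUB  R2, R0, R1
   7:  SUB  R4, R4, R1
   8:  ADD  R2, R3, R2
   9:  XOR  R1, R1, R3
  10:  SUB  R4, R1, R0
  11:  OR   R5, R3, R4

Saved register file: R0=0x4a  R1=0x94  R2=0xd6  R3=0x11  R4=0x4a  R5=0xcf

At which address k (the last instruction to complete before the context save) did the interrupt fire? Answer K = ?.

K = 10

after  0: R0=0x4a R1=0x69 R2=0x54 R3=0x4a R4=0x73 R5=0x8c  N=0 Z=0
after  1: R0=0x4a R1=0x85 R2=0x54 R3=0x4a R4=0x73 R5=0x8c  N=0 Z=0
after  2: R0=0x4a R1=0x85 R2=0x00 R3=0x4a R4=0x73 R5=0x8c  N=0 Z=1
after  3: R0=0x4a R1=0x85 R2=0x00 R3=0x11 R4=0x73 R5=0x8c  N=0 Z=0
after  4: R0=0x4a R1=0x85 R2=0x62 R3=0x11 R4=0x73 R5=0x8c  N=0 Z=0
after  5: R0=0x4a R1=0x85 R2=0x62 R3=0x11 R4=0x73 R5=0xcf  N=1 Z=0
after  6: R0=0x4a R1=0x85 R2=0xc5 R3=0x11 R4=0x73 R5=0xcf  N=1 Z=0
after  7: R0=0x4a R1=0x85 R2=0xc5 R3=0x11 R4=0xee R5=0xcf  N=1 Z=0
after  8: R0=0x4a R1=0x85 R2=0xd6 R3=0x11 R4=0xee R5=0xcf  N=1 Z=0
after  9: R0=0x4a R1=0x94 R2=0xd6 R3=0x11 R4=0xee R5=0xcf  N=1 Z=0
after 10: R0=0x4a R1=0x94 R2=0xd6 R3=0x11 R4=0x4a R5=0xcf  N=0 Z=0
-- IRQ taken; context saved, return-PC = 11 --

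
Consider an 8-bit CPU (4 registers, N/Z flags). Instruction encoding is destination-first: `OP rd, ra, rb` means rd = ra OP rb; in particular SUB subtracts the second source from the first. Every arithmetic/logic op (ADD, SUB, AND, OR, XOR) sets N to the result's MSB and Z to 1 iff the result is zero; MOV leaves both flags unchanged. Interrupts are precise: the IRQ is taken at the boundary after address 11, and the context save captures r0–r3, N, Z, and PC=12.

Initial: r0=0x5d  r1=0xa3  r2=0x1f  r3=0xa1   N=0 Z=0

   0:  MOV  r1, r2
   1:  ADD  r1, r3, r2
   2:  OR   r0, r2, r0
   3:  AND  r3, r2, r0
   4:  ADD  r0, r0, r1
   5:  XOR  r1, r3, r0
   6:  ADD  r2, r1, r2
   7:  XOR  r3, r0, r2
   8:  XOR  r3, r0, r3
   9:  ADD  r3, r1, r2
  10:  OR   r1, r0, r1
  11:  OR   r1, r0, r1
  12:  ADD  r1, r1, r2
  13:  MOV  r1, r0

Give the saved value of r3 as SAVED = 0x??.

SAVED = 0x1f

after  0: r0=0x5d r1=0x1f r2=0x1f r3=0xa1  N=0 Z=0
after  1: r0=0x5d r1=0xc0 r2=0x1f r3=0xa1  N=1 Z=0
after  2: r0=0x5f r1=0xc0 r2=0x1f r3=0xa1  N=0 Z=0
after  3: r0=0x5f r1=0xc0 r2=0x1f r3=0x1f  N=0 Z=0
after  4: r0=0x1f r1=0xc0 r2=0x1f r3=0x1f  N=0 Z=0
after  5: r0=0x1f r1=0x00 r2=0x1f r3=0x1f  N=0 Z=1
after  6: r0=0x1f r1=0x00 r2=0x1f r3=0x1f  N=0 Z=0
after  7: r0=0x1f r1=0x00 r2=0x1f r3=0x00  N=0 Z=1
after  8: r0=0x1f r1=0x00 r2=0x1f r3=0x1f  N=0 Z=0
after  9: r0=0x1f r1=0x00 r2=0x1f r3=0x1f  N=0 Z=0
after 10: r0=0x1f r1=0x1f r2=0x1f r3=0x1f  N=0 Z=0
after 11: r0=0x1f r1=0x1f r2=0x1f r3=0x1f  N=0 Z=0
-- IRQ taken; context saved, return-PC = 12 --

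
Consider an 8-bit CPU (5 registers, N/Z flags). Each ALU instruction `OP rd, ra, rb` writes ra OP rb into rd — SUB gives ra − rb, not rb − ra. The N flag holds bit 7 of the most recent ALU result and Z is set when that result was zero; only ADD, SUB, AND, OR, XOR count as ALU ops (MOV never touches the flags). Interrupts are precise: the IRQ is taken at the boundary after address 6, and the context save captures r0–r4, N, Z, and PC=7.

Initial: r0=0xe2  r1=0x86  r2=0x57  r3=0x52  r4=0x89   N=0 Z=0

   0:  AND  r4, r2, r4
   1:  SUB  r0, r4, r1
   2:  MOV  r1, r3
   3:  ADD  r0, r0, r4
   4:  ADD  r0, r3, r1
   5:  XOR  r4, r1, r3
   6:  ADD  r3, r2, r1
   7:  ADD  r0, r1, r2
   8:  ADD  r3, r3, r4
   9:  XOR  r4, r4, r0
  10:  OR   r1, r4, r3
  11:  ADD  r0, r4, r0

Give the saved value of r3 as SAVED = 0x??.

after  0: r0=0xe2 r1=0x86 r2=0x57 r3=0x52 r4=0x01  N=0 Z=0
after  1: r0=0x7b r1=0x86 r2=0x57 r3=0x52 r4=0x01  N=0 Z=0
after  2: r0=0x7b r1=0x52 r2=0x57 r3=0x52 r4=0x01  N=0 Z=0
after  3: r0=0x7c r1=0x52 r2=0x57 r3=0x52 r4=0x01  N=0 Z=0
after  4: r0=0xa4 r1=0x52 r2=0x57 r3=0x52 r4=0x01  N=1 Z=0
after  5: r0=0xa4 r1=0x52 r2=0x57 r3=0x52 r4=0x00  N=0 Z=1
after  6: r0=0xa4 r1=0x52 r2=0x57 r3=0xa9 r4=0x00  N=1 Z=0
-- IRQ taken; context saved, return-PC = 7 --

SAVED = 0xa9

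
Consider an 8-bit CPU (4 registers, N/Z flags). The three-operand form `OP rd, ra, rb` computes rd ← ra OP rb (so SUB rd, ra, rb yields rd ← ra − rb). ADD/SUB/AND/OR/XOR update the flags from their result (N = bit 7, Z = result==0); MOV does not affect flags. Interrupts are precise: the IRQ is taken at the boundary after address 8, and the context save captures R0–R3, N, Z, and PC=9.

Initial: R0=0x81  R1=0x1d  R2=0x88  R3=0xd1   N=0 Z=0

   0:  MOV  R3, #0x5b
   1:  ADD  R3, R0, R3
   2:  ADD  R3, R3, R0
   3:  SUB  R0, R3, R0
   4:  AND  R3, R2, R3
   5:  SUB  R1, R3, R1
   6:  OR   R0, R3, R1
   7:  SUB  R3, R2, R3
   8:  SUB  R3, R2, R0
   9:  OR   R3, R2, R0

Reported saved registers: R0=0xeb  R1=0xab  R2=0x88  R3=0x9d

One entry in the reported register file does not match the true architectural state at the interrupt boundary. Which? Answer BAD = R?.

after  0: R0=0x81 R1=0x1d R2=0x88 R3=0x5b  N=0 Z=0
after  1: R0=0x81 R1=0x1d R2=0x88 R3=0xdc  N=1 Z=0
after  2: R0=0x81 R1=0x1d R2=0x88 R3=0x5d  N=0 Z=0
after  3: R0=0xdc R1=0x1d R2=0x88 R3=0x5d  N=1 Z=0
after  4: R0=0xdc R1=0x1d R2=0x88 R3=0x08  N=0 Z=0
after  5: R0=0xdc R1=0xeb R2=0x88 R3=0x08  N=1 Z=0
after  6: R0=0xeb R1=0xeb R2=0x88 R3=0x08  N=1 Z=0
after  7: R0=0xeb R1=0xeb R2=0x88 R3=0x80  N=1 Z=0
after  8: R0=0xeb R1=0xeb R2=0x88 R3=0x9d  N=1 Z=0
-- IRQ taken; context saved, return-PC = 9 --
mismatch: R1: reported 0xab vs actual 0xeb

BAD = R1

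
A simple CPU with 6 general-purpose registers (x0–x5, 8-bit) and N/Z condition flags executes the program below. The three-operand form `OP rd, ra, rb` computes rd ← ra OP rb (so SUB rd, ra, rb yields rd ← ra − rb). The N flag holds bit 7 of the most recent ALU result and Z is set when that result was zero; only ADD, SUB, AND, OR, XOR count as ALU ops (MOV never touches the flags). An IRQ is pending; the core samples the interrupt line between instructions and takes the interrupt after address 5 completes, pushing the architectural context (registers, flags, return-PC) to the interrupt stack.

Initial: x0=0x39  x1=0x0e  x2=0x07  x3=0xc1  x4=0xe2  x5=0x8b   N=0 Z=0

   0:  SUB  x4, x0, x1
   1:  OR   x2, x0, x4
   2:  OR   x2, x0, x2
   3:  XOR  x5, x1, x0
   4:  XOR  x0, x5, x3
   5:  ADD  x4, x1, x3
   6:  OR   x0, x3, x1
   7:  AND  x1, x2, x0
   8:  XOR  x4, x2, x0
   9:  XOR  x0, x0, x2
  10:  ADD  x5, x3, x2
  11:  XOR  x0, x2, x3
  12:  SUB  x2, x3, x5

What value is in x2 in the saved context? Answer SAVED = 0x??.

after  0: x0=0x39 x1=0x0e x2=0x07 x3=0xc1 x4=0x2b x5=0x8b  N=0 Z=0
after  1: x0=0x39 x1=0x0e x2=0x3b x3=0xc1 x4=0x2b x5=0x8b  N=0 Z=0
after  2: x0=0x39 x1=0x0e x2=0x3b x3=0xc1 x4=0x2b x5=0x8b  N=0 Z=0
after  3: x0=0x39 x1=0x0e x2=0x3b x3=0xc1 x4=0x2b x5=0x37  N=0 Z=0
after  4: x0=0xf6 x1=0x0e x2=0x3b x3=0xc1 x4=0x2b x5=0x37  N=1 Z=0
after  5: x0=0xf6 x1=0x0e x2=0x3b x3=0xc1 x4=0xcf x5=0x37  N=1 Z=0
-- IRQ taken; context saved, return-PC = 6 --

SAVED = 0x3b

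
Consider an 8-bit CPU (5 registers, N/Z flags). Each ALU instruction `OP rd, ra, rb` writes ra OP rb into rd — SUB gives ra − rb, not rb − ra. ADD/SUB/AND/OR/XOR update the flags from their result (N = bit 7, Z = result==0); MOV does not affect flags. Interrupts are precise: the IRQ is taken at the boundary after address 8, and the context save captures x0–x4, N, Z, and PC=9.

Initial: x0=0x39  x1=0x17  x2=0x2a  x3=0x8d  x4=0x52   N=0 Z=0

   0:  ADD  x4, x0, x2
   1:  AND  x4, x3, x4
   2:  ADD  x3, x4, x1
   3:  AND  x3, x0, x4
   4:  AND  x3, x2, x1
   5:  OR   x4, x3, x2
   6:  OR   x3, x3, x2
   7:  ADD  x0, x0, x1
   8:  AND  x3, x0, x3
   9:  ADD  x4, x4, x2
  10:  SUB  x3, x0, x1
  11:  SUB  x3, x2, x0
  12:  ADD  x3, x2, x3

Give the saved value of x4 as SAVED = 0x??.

SAVED = 0x2a

after  0: x0=0x39 x1=0x17 x2=0x2a x3=0x8d x4=0x63  N=0 Z=0
after  1: x0=0x39 x1=0x17 x2=0x2a x3=0x8d x4=0x01  N=0 Z=0
after  2: x0=0x39 x1=0x17 x2=0x2a x3=0x18 x4=0x01  N=0 Z=0
after  3: x0=0x39 x1=0x17 x2=0x2a x3=0x01 x4=0x01  N=0 Z=0
after  4: x0=0x39 x1=0x17 x2=0x2a x3=0x02 x4=0x01  N=0 Z=0
after  5: x0=0x39 x1=0x17 x2=0x2a x3=0x02 x4=0x2a  N=0 Z=0
after  6: x0=0x39 x1=0x17 x2=0x2a x3=0x2a x4=0x2a  N=0 Z=0
after  7: x0=0x50 x1=0x17 x2=0x2a x3=0x2a x4=0x2a  N=0 Z=0
after  8: x0=0x50 x1=0x17 x2=0x2a x3=0x00 x4=0x2a  N=0 Z=1
-- IRQ taken; context saved, return-PC = 9 --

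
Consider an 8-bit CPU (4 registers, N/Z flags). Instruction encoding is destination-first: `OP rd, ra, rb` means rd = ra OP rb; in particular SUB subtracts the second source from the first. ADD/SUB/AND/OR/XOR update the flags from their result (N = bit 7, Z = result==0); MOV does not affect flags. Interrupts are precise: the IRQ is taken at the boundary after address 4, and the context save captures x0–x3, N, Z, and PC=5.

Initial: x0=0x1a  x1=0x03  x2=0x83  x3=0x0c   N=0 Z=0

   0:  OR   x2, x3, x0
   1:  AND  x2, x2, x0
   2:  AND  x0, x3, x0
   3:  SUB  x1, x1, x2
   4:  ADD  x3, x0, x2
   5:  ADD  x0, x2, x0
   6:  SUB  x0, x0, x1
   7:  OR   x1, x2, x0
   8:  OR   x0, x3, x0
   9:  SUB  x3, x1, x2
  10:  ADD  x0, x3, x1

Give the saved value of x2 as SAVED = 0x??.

SAVED = 0x1a

after  0: x0=0x1a x1=0x03 x2=0x1e x3=0x0c  N=0 Z=0
after  1: x0=0x1a x1=0x03 x2=0x1a x3=0x0c  N=0 Z=0
after  2: x0=0x08 x1=0x03 x2=0x1a x3=0x0c  N=0 Z=0
after  3: x0=0x08 x1=0xe9 x2=0x1a x3=0x0c  N=1 Z=0
after  4: x0=0x08 x1=0xe9 x2=0x1a x3=0x22  N=0 Z=0
-- IRQ taken; context saved, return-PC = 5 --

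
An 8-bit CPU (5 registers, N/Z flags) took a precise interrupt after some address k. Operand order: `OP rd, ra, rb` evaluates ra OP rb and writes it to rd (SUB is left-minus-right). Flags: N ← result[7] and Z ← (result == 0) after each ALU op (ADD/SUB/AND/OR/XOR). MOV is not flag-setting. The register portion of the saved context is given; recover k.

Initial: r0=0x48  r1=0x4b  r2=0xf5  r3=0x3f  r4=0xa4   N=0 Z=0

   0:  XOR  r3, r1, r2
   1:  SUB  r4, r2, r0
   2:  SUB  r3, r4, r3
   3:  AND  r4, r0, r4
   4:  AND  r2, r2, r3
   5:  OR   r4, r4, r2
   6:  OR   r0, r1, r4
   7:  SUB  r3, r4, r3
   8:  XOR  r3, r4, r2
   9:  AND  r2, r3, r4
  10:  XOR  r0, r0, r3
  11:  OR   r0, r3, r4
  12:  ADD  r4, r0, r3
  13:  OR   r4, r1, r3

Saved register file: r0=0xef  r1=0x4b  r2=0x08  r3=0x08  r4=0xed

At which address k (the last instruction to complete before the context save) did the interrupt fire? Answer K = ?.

after  0: r0=0x48 r1=0x4b r2=0xf5 r3=0xbe r4=0xa4  N=1 Z=0
after  1: r0=0x48 r1=0x4b r2=0xf5 r3=0xbe r4=0xad  N=1 Z=0
after  2: r0=0x48 r1=0x4b r2=0xf5 r3=0xef r4=0xad  N=1 Z=0
after  3: r0=0x48 r1=0x4b r2=0xf5 r3=0xef r4=0x08  N=0 Z=0
after  4: r0=0x48 r1=0x4b r2=0xe5 r3=0xef r4=0x08  N=1 Z=0
after  5: r0=0x48 r1=0x4b r2=0xe5 r3=0xef r4=0xed  N=1 Z=0
after  6: r0=0xef r1=0x4b r2=0xe5 r3=0xef r4=0xed  N=1 Z=0
after  7: r0=0xef r1=0x4b r2=0xe5 r3=0xfe r4=0xed  N=1 Z=0
after  8: r0=0xef r1=0x4b r2=0xe5 r3=0x08 r4=0xed  N=0 Z=0
after  9: r0=0xef r1=0x4b r2=0x08 r3=0x08 r4=0xed  N=0 Z=0
-- IRQ taken; context saved, return-PC = 10 --

K = 9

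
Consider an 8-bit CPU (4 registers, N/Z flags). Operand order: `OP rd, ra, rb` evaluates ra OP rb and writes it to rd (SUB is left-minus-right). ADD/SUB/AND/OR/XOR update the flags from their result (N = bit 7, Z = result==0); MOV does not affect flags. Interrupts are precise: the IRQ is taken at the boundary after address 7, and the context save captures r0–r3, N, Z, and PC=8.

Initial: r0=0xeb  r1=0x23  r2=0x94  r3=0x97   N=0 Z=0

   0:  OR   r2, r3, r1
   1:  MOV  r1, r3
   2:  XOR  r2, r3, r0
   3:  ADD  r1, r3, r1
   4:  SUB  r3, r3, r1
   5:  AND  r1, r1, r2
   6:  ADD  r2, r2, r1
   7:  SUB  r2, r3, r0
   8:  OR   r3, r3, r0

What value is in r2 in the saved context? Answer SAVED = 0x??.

SAVED = 0x7e

after  0: r0=0xeb r1=0x23 r2=0xb7 r3=0x97  N=1 Z=0
after  1: r0=0xeb r1=0x97 r2=0xb7 r3=0x97  N=1 Z=0
after  2: r0=0xeb r1=0x97 r2=0x7c r3=0x97  N=0 Z=0
after  3: r0=0xeb r1=0x2e r2=0x7c r3=0x97  N=0 Z=0
after  4: r0=0xeb r1=0x2e r2=0x7c r3=0x69  N=0 Z=0
after  5: r0=0xeb r1=0x2c r2=0x7c r3=0x69  N=0 Z=0
after  6: r0=0xeb r1=0x2c r2=0xa8 r3=0x69  N=1 Z=0
after  7: r0=0xeb r1=0x2c r2=0x7e r3=0x69  N=0 Z=0
-- IRQ taken; context saved, return-PC = 8 --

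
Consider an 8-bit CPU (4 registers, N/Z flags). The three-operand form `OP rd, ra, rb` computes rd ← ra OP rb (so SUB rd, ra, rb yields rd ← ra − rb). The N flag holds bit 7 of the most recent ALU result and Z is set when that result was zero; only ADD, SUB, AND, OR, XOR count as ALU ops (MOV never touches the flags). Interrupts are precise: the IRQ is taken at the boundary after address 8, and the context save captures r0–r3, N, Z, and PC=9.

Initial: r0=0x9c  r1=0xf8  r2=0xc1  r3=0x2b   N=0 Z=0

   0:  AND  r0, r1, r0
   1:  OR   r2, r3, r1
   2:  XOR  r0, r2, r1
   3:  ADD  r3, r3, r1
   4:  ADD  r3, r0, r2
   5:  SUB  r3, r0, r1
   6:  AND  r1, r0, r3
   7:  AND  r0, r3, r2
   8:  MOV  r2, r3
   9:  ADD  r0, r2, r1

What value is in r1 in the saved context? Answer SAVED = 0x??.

SAVED = 0x03

after  0: r0=0x98 r1=0xf8 r2=0xc1 r3=0x2b  N=1 Z=0
after  1: r0=0x98 r1=0xf8 r2=0xfb r3=0x2b  N=1 Z=0
after  2: r0=0x03 r1=0xf8 r2=0xfb r3=0x2b  N=0 Z=0
after  3: r0=0x03 r1=0xf8 r2=0xfb r3=0x23  N=0 Z=0
after  4: r0=0x03 r1=0xf8 r2=0xfb r3=0xfe  N=1 Z=0
after  5: r0=0x03 r1=0xf8 r2=0xfb r3=0x0b  N=0 Z=0
after  6: r0=0x03 r1=0x03 r2=0xfb r3=0x0b  N=0 Z=0
after  7: r0=0x0b r1=0x03 r2=0xfb r3=0x0b  N=0 Z=0
after  8: r0=0x0b r1=0x03 r2=0x0b r3=0x0b  N=0 Z=0
-- IRQ taken; context saved, return-PC = 9 --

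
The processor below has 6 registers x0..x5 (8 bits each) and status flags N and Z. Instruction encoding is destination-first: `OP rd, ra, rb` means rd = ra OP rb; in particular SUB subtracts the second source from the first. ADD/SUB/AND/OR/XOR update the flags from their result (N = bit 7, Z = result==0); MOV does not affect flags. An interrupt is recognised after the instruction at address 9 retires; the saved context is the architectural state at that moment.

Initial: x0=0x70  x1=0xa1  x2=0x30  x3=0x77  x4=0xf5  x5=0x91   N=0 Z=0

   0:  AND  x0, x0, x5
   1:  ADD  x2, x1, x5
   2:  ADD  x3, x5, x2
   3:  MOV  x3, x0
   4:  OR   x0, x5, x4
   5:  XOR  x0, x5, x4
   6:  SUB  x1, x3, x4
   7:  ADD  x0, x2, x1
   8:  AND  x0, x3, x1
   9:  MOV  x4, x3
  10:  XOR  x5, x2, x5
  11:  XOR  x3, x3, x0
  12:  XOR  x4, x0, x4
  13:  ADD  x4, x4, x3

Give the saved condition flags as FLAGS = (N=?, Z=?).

FLAGS = (N=0, Z=0)

after  0: x0=0x10 x1=0xa1 x2=0x30 x3=0x77 x4=0xf5 x5=0x91  N=0 Z=0
after  1: x0=0x10 x1=0xa1 x2=0x32 x3=0x77 x4=0xf5 x5=0x91  N=0 Z=0
after  2: x0=0x10 x1=0xa1 x2=0x32 x3=0xc3 x4=0xf5 x5=0x91  N=1 Z=0
after  3: x0=0x10 x1=0xa1 x2=0x32 x3=0x10 x4=0xf5 x5=0x91  N=1 Z=0
after  4: x0=0xf5 x1=0xa1 x2=0x32 x3=0x10 x4=0xf5 x5=0x91  N=1 Z=0
after  5: x0=0x64 x1=0xa1 x2=0x32 x3=0x10 x4=0xf5 x5=0x91  N=0 Z=0
after  6: x0=0x64 x1=0x1b x2=0x32 x3=0x10 x4=0xf5 x5=0x91  N=0 Z=0
after  7: x0=0x4d x1=0x1b x2=0x32 x3=0x10 x4=0xf5 x5=0x91  N=0 Z=0
after  8: x0=0x10 x1=0x1b x2=0x32 x3=0x10 x4=0xf5 x5=0x91  N=0 Z=0
after  9: x0=0x10 x1=0x1b x2=0x32 x3=0x10 x4=0x10 x5=0x91  N=0 Z=0
-- IRQ taken; context saved, return-PC = 10 --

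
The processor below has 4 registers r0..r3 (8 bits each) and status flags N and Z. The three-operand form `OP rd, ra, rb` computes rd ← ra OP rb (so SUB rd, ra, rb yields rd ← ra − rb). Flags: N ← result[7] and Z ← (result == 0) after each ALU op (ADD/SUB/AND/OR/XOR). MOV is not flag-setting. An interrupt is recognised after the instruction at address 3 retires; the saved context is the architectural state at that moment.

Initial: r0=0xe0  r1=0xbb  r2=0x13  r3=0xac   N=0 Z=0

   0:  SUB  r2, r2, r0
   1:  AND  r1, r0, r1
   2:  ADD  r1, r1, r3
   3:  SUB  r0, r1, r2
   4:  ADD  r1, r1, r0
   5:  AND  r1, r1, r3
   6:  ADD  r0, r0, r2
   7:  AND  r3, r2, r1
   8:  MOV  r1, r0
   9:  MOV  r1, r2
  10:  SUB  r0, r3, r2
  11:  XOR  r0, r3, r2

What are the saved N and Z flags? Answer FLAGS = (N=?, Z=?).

after  0: r0=0xe0 r1=0xbb r2=0x33 r3=0xac  N=0 Z=0
after  1: r0=0xe0 r1=0xa0 r2=0x33 r3=0xac  N=1 Z=0
after  2: r0=0xe0 r1=0x4c r2=0x33 r3=0xac  N=0 Z=0
after  3: r0=0x19 r1=0x4c r2=0x33 r3=0xac  N=0 Z=0
-- IRQ taken; context saved, return-PC = 4 --

FLAGS = (N=0, Z=0)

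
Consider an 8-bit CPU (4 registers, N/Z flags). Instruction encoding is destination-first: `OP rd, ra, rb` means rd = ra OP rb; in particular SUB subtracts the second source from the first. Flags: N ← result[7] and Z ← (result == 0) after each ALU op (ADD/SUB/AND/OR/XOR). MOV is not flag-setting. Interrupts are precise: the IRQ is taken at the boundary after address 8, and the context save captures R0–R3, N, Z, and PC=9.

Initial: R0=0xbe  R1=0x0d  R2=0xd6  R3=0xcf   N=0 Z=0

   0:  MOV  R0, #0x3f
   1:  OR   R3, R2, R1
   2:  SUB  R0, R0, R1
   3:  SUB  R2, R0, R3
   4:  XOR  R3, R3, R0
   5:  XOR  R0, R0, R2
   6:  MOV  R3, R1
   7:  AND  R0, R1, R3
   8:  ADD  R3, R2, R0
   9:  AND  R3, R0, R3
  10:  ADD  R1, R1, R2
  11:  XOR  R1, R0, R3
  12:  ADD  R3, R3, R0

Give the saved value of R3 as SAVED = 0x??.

SAVED = 0x60

after  0: R0=0x3f R1=0x0d R2=0xd6 R3=0xcf  N=0 Z=0
after  1: R0=0x3f R1=0x0d R2=0xd6 R3=0xdf  N=1 Z=0
after  2: R0=0x32 R1=0x0d R2=0xd6 R3=0xdf  N=0 Z=0
after  3: R0=0x32 R1=0x0d R2=0x53 R3=0xdf  N=0 Z=0
after  4: R0=0x32 R1=0x0d R2=0x53 R3=0xed  N=1 Z=0
after  5: R0=0x61 R1=0x0d R2=0x53 R3=0xed  N=0 Z=0
after  6: R0=0x61 R1=0x0d R2=0x53 R3=0x0d  N=0 Z=0
after  7: R0=0x0d R1=0x0d R2=0x53 R3=0x0d  N=0 Z=0
after  8: R0=0x0d R1=0x0d R2=0x53 R3=0x60  N=0 Z=0
-- IRQ taken; context saved, return-PC = 9 --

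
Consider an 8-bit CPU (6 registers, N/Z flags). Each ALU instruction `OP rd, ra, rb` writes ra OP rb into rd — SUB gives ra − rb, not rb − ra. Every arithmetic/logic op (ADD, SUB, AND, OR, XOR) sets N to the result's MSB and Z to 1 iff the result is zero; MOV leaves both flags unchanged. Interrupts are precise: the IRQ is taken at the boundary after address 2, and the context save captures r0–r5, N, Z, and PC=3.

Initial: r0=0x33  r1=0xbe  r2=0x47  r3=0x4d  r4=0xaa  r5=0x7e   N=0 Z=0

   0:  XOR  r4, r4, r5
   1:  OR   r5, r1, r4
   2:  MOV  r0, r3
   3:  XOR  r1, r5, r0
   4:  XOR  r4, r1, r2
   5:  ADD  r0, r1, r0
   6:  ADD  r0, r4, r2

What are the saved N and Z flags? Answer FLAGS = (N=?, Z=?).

after  0: r0=0x33 r1=0xbe r2=0x47 r3=0x4d r4=0xd4 r5=0x7e  N=1 Z=0
after  1: r0=0x33 r1=0xbe r2=0x47 r3=0x4d r4=0xd4 r5=0xfe  N=1 Z=0
after  2: r0=0x4d r1=0xbe r2=0x47 r3=0x4d r4=0xd4 r5=0xfe  N=1 Z=0
-- IRQ taken; context saved, return-PC = 3 --

FLAGS = (N=1, Z=0)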